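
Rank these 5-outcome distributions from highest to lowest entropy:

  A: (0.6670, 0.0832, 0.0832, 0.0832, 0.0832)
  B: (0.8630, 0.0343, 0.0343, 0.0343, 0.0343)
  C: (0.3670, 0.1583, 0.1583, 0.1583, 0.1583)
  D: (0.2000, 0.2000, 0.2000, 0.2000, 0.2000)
D > C > A > B

Key insight: Entropy is maximized by uniform distributions and minimized by concentrated distributions.

Entropies:
  H(A) = 1.5840 bits
  H(B) = 0.8503 bits
  H(C) = 2.2143 bits
  H(D) = 2.3219 bits

Ranking: D > C > A > B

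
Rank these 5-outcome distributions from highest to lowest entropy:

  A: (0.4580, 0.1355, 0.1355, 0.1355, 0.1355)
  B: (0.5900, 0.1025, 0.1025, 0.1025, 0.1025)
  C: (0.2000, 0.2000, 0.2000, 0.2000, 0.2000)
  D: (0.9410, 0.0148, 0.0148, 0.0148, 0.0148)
C > A > B > D

Key insight: Entropy is maximized by uniform distributions and minimized by concentrated distributions.

Entropies:
  H(A) = 2.0789 bits
  H(B) = 1.7965 bits
  H(C) = 2.3219 bits
  H(D) = 0.4415 bits

Ranking: C > A > B > D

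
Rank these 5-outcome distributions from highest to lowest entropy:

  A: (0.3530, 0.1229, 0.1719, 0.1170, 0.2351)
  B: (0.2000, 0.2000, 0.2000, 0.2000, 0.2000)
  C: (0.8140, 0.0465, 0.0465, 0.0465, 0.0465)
B > A > C

Key insight: Entropy is maximized by uniform distributions and minimized by concentrated distributions.

- Uniform distributions have maximum entropy log₂(5) = 2.3219 bits
- The more "peaked" or concentrated a distribution, the lower its entropy

Entropies:
  H(A) = 2.1920 bits
  H(B) = 2.3219 bits
  H(C) = 1.0650 bits

Ranking: B > A > C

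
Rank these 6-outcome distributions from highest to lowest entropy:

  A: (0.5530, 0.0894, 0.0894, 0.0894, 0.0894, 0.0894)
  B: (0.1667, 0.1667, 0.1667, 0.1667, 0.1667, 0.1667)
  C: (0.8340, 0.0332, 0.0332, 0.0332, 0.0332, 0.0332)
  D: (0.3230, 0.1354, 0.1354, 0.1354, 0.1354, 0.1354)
B > D > A > C

Key insight: Entropy is maximized by uniform distributions and minimized by concentrated distributions.

Entropies:
  H(A) = 2.0298 bits
  H(B) = 2.5850 bits
  H(C) = 1.0339 bits
  H(D) = 2.4796 bits

Ranking: B > D > A > C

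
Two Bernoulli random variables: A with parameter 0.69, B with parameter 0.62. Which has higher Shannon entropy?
B

For binary distributions, entropy is maximized at p=0.5 and decreases as p moves toward 0 or 1.

H(A) = H(0.69) = 0.8932 bits
H(B) = H(0.62) = 0.9580 bits

Distribution B (p=0.62) is closer to uniform (p=0.5), so it has higher entropy.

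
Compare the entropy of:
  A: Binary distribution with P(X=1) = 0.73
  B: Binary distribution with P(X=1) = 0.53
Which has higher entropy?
B

For binary distributions, entropy is maximized at p=0.5 and decreases as p moves toward 0 or 1.

H(A) = H(0.73) = 0.8415 bits
H(B) = H(0.53) = 0.9974 bits

Distribution B (p=0.53) is closer to uniform (p=0.5), so it has higher entropy.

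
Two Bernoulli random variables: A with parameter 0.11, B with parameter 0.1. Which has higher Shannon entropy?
A

For binary distributions, entropy is maximized at p=0.5 and decreases as p moves toward 0 or 1.

H(A) = H(0.11) = 0.4999 bits
H(B) = H(0.1) = 0.4690 bits

Distribution A (p=0.11) is closer to uniform (p=0.5), so it has higher entropy.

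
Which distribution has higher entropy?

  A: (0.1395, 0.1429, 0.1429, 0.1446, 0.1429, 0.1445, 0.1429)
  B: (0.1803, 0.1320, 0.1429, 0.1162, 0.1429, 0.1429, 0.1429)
A

Both distributions are close to uniform, making this a harder comparison.

H(A) = 2.8073 bits
H(B) = 2.7964 bits

The distribution closer to uniform has higher entropy.
Answer: A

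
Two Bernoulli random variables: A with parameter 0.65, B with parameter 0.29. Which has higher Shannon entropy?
A

For binary distributions, entropy is maximized at p=0.5 and decreases as p moves toward 0 or 1.

H(A) = H(0.65) = 0.9341 bits
H(B) = H(0.29) = 0.8687 bits

Distribution A (p=0.65) is closer to uniform (p=0.5), so it has higher entropy.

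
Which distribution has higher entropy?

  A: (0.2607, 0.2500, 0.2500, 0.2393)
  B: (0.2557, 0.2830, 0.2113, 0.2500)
A

Both distributions are close to uniform, making this a harder comparison.

H(A) = 1.9993 bits
H(B) = 1.9923 bits

The distribution closer to uniform has higher entropy.
Answer: A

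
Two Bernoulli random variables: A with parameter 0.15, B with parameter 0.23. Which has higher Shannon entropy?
B

For binary distributions, entropy is maximized at p=0.5 and decreases as p moves toward 0 or 1.

H(A) = H(0.15) = 0.6098 bits
H(B) = H(0.23) = 0.7780 bits

Distribution B (p=0.23) is closer to uniform (p=0.5), so it has higher entropy.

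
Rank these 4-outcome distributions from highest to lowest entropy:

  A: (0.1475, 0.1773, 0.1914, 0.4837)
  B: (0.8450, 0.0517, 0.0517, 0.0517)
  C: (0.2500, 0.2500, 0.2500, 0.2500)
C > A > B

Key insight: Entropy is maximized by uniform distributions and minimized by concentrated distributions.

- Uniform distributions have maximum entropy log₂(4) = 2.0000 bits
- The more "peaked" or concentrated a distribution, the lower its entropy

Entropies:
  H(A) = 1.8132 bits
  H(B) = 0.8679 bits
  H(C) = 2.0000 bits

Ranking: C > A > B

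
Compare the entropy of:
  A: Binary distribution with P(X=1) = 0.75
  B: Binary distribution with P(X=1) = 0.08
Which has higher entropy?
A

For binary distributions, entropy is maximized at p=0.5 and decreases as p moves toward 0 or 1.

H(A) = H(0.75) = 0.8113 bits
H(B) = H(0.08) = 0.4022 bits

Distribution A (p=0.75) is closer to uniform (p=0.5), so it has higher entropy.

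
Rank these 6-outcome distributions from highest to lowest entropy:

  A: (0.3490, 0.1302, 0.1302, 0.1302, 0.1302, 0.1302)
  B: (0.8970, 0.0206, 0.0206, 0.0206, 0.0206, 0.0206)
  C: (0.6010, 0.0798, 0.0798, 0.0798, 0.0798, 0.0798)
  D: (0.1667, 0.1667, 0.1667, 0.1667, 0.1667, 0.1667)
D > A > C > B

Key insight: Entropy is maximized by uniform distributions and minimized by concentrated distributions.

Entropies:
  H(A) = 2.4447 bits
  H(B) = 0.7176 bits
  H(C) = 1.8968 bits
  H(D) = 2.5850 bits

Ranking: D > A > C > B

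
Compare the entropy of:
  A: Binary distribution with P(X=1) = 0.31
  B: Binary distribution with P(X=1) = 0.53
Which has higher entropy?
B

For binary distributions, entropy is maximized at p=0.5 and decreases as p moves toward 0 or 1.

H(A) = H(0.31) = 0.8932 bits
H(B) = H(0.53) = 0.9974 bits

Distribution B (p=0.53) is closer to uniform (p=0.5), so it has higher entropy.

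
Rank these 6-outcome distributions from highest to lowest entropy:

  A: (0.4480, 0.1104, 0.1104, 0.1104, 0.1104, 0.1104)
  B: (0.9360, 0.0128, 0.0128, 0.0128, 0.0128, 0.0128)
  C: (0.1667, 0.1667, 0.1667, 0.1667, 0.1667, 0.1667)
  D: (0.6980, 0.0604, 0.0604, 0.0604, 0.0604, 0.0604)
C > A > D > B

Key insight: Entropy is maximized by uniform distributions and minimized by concentrated distributions.

Entropies:
  H(A) = 2.2739 bits
  H(B) = 0.4917 bits
  H(C) = 2.5850 bits
  H(D) = 1.5849 bits

Ranking: C > A > D > B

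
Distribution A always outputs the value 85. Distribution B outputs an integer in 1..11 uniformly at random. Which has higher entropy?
B

A is deterministic, so H(A) = 0. B is uniform over 11 outcomes, so H(B) = log₂(11) = 3.459 bits. Any distribution with genuine randomness has higher entropy than a deterministic one.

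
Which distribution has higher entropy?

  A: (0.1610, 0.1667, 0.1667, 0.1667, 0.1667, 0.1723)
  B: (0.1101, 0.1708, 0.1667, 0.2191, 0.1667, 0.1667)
A

Both distributions are close to uniform, making this a harder comparison.

H(A) = 2.5847 bits
H(B) = 2.5583 bits

The distribution closer to uniform has higher entropy.
Answer: A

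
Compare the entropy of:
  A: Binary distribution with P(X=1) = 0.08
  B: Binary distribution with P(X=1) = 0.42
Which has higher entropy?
B

For binary distributions, entropy is maximized at p=0.5 and decreases as p moves toward 0 or 1.

H(A) = H(0.08) = 0.4022 bits
H(B) = H(0.42) = 0.9815 bits

Distribution B (p=0.42) is closer to uniform (p=0.5), so it has higher entropy.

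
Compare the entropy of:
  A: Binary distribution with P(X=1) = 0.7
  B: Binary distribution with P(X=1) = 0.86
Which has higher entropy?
A

For binary distributions, entropy is maximized at p=0.5 and decreases as p moves toward 0 or 1.

H(A) = H(0.7) = 0.8813 bits
H(B) = H(0.86) = 0.5842 bits

Distribution A (p=0.7) is closer to uniform (p=0.5), so it has higher entropy.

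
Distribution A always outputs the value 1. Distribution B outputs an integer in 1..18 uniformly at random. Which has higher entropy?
B

A is deterministic, so H(A) = 0. B is uniform over 18 outcomes, so H(B) = log₂(18) = 4.170 bits. Any distribution with genuine randomness has higher entropy than a deterministic one.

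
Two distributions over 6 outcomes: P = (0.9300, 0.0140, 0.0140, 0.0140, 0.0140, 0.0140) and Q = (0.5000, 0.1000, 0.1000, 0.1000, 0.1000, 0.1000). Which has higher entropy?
Q

P is highly concentrated on one outcome (93%), making it nearly deterministic. Q spreads its mass more evenly (max 50%). The more spread-out distribution has higher entropy: H(P) ≈ 0.528 bits, H(Q) ≈ 2.161 bits.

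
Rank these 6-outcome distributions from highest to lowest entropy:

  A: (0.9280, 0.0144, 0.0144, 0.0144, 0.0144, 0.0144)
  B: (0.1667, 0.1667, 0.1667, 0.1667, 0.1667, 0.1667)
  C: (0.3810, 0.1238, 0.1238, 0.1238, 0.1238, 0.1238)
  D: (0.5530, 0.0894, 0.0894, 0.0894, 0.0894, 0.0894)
B > C > D > A

Key insight: Entropy is maximized by uniform distributions and minimized by concentrated distributions.

Entropies:
  H(A) = 0.5405 bits
  H(B) = 2.5850 bits
  H(C) = 2.3960 bits
  H(D) = 2.0298 bits

Ranking: B > C > D > A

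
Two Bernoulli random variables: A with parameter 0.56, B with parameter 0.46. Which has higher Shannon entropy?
B

For binary distributions, entropy is maximized at p=0.5 and decreases as p moves toward 0 or 1.

H(A) = H(0.56) = 0.9896 bits
H(B) = H(0.46) = 0.9954 bits

Distribution B (p=0.46) is closer to uniform (p=0.5), so it has higher entropy.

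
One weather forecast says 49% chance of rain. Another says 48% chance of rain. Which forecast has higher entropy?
49% forecast

Treat each forecast as a Bernoulli distribution. Binary entropy is maximized at p=0.5 and falls off symmetrically toward 0 or 1. The 49% forecast is closer to 50%, so it is more uncertain. H(49%) ≈ 1.000 bits, H(48%) ≈ 0.999 bits.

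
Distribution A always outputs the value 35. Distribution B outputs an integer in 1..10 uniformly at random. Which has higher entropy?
B

A is deterministic, so H(A) = 0. B is uniform over 10 outcomes, so H(B) = log₂(10) = 3.322 bits. Any distribution with genuine randomness has higher entropy than a deterministic one.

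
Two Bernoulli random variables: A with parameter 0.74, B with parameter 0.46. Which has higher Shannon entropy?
B

For binary distributions, entropy is maximized at p=0.5 and decreases as p moves toward 0 or 1.

H(A) = H(0.74) = 0.8267 bits
H(B) = H(0.46) = 0.9954 bits

Distribution B (p=0.46) is closer to uniform (p=0.5), so it has higher entropy.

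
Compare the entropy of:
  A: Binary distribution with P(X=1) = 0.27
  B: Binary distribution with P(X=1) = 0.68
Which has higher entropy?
B

For binary distributions, entropy is maximized at p=0.5 and decreases as p moves toward 0 or 1.

H(A) = H(0.27) = 0.8415 bits
H(B) = H(0.68) = 0.9044 bits

Distribution B (p=0.68) is closer to uniform (p=0.5), so it has higher entropy.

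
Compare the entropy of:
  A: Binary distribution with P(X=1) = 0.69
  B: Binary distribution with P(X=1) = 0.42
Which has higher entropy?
B

For binary distributions, entropy is maximized at p=0.5 and decreases as p moves toward 0 or 1.

H(A) = H(0.69) = 0.8932 bits
H(B) = H(0.42) = 0.9815 bits

Distribution B (p=0.42) is closer to uniform (p=0.5), so it has higher entropy.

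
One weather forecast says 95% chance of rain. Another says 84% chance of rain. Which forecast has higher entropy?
84% forecast

Treat each forecast as a Bernoulli distribution. Binary entropy is maximized at p=0.5 and falls off symmetrically toward 0 or 1. The 84% forecast is closer to 50%, so it is more uncertain. H(95%) ≈ 0.286 bits, H(84%) ≈ 0.634 bits.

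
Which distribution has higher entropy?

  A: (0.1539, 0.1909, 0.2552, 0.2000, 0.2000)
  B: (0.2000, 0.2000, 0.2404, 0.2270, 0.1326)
A

Both distributions are close to uniform, making this a harder comparison.

H(A) = 2.3032 bits
H(B) = 2.2952 bits

The distribution closer to uniform has higher entropy.
Answer: A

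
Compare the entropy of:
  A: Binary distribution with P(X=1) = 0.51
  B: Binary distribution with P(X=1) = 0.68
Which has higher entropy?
A

For binary distributions, entropy is maximized at p=0.5 and decreases as p moves toward 0 or 1.

H(A) = H(0.51) = 0.9997 bits
H(B) = H(0.68) = 0.9044 bits

Distribution A (p=0.51) is closer to uniform (p=0.5), so it has higher entropy.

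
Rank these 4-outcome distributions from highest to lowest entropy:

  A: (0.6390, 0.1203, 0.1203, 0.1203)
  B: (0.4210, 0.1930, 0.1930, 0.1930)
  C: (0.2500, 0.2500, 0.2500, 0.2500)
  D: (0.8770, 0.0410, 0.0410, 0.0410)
C > B > A > D

Key insight: Entropy is maximized by uniform distributions and minimized by concentrated distributions.

Entropies:
  H(A) = 1.5157 bits
  H(B) = 1.8996 bits
  H(C) = 2.0000 bits
  H(D) = 0.7329 bits

Ranking: C > B > A > D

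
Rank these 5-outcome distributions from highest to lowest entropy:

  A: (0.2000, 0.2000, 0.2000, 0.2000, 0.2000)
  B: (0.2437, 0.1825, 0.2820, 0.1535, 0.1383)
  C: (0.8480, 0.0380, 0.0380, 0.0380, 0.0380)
A > B > C

Key insight: Entropy is maximized by uniform distributions and minimized by concentrated distributions.

- Uniform distributions have maximum entropy log₂(5) = 2.3219 bits
- The more "peaked" or concentrated a distribution, the lower its entropy

Entropies:
  H(A) = 2.3219 bits
  H(B) = 2.2690 bits
  H(C) = 0.9188 bits

Ranking: A > B > C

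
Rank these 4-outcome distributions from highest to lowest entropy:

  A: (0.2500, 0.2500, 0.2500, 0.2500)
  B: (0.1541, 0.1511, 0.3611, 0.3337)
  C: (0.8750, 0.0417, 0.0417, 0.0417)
A > B > C

Key insight: Entropy is maximized by uniform distributions and minimized by concentrated distributions.

- Uniform distributions have maximum entropy log₂(4) = 2.0000 bits
- The more "peaked" or concentrated a distribution, the lower its entropy

Entropies:
  H(A) = 2.0000 bits
  H(B) = 1.8868 bits
  H(C) = 0.7417 bits

Ranking: A > B > C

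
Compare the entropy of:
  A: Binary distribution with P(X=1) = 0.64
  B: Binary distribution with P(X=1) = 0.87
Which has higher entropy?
A

For binary distributions, entropy is maximized at p=0.5 and decreases as p moves toward 0 or 1.

H(A) = H(0.64) = 0.9427 bits
H(B) = H(0.87) = 0.5574 bits

Distribution A (p=0.64) is closer to uniform (p=0.5), so it has higher entropy.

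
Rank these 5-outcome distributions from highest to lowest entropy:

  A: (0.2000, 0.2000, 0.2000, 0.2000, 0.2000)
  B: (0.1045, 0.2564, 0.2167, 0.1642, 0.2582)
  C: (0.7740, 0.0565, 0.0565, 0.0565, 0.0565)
A > B > C

Key insight: Entropy is maximized by uniform distributions and minimized by concentrated distributions.

- Uniform distributions have maximum entropy log₂(5) = 2.3219 bits
- The more "peaked" or concentrated a distribution, the lower its entropy

Entropies:
  H(A) = 2.3219 bits
  H(B) = 2.2544 bits
  H(C) = 1.2230 bits

Ranking: A > B > C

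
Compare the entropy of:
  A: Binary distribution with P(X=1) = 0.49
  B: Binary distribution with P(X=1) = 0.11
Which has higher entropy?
A

For binary distributions, entropy is maximized at p=0.5 and decreases as p moves toward 0 or 1.

H(A) = H(0.49) = 0.9997 bits
H(B) = H(0.11) = 0.4999 bits

Distribution A (p=0.49) is closer to uniform (p=0.5), so it has higher entropy.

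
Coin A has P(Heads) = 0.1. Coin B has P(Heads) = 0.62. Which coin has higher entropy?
B

For binary distributions, entropy is maximized at p=0.5 and decreases as p moves toward 0 or 1.

H(A) = H(0.1) = 0.4690 bits
H(B) = H(0.62) = 0.9580 bits

Distribution B (p=0.62) is closer to uniform (p=0.5), so it has higher entropy.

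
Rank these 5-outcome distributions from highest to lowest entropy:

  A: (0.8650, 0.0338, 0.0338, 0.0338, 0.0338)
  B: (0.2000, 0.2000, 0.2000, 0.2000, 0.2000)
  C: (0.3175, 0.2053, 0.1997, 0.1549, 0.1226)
B > C > A

Key insight: Entropy is maximized by uniform distributions and minimized by concentrated distributions.

- Uniform distributions have maximum entropy log₂(5) = 2.3219 bits
- The more "peaked" or concentrated a distribution, the lower its entropy

Entropies:
  H(A) = 0.8410 bits
  H(B) = 2.3219 bits
  H(C) = 2.2466 bits

Ranking: B > C > A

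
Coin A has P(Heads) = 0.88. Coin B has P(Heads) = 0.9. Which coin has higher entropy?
A

For binary distributions, entropy is maximized at p=0.5 and decreases as p moves toward 0 or 1.

H(A) = H(0.88) = 0.5294 bits
H(B) = H(0.9) = 0.4690 bits

Distribution A (p=0.88) is closer to uniform (p=0.5), so it has higher entropy.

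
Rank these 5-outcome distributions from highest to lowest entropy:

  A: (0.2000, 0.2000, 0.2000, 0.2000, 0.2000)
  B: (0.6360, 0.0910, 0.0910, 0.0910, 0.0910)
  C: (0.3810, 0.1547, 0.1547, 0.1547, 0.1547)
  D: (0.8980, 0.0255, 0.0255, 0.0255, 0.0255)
A > C > B > D

Key insight: Entropy is maximized by uniform distributions and minimized by concentrated distributions.

Entropies:
  H(A) = 2.3219 bits
  H(B) = 1.6740 bits
  H(C) = 2.1967 bits
  H(D) = 0.6793 bits

Ranking: A > C > B > D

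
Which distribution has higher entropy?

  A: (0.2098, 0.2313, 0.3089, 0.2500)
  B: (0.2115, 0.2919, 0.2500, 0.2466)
B

Both distributions are close to uniform, making this a harder comparison.

H(A) = 1.9847 bits
H(B) = 1.9907 bits

The distribution closer to uniform has higher entropy.
Answer: B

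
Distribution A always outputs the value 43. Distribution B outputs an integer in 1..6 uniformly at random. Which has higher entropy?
B

A is deterministic, so H(A) = 0. B is uniform over 6 outcomes, so H(B) = log₂(6) = 2.585 bits. Any distribution with genuine randomness has higher entropy than a deterministic one.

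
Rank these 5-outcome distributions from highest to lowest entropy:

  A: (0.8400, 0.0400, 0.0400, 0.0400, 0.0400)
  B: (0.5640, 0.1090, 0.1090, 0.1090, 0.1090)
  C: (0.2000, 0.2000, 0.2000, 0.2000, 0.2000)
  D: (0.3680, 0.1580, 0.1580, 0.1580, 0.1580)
C > D > B > A

Key insight: Entropy is maximized by uniform distributions and minimized by concentrated distributions.

Entropies:
  H(A) = 0.9543 bits
  H(B) = 1.8601 bits
  H(C) = 2.3219 bits
  H(D) = 2.2131 bits

Ranking: C > D > B > A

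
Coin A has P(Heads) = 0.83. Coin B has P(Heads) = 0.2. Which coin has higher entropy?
B

For binary distributions, entropy is maximized at p=0.5 and decreases as p moves toward 0 or 1.

H(A) = H(0.83) = 0.6577 bits
H(B) = H(0.2) = 0.7219 bits

Distribution B (p=0.2) is closer to uniform (p=0.5), so it has higher entropy.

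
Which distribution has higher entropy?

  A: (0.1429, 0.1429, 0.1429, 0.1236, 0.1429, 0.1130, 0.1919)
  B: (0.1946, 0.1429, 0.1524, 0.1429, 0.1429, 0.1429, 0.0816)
A

Both distributions are close to uniform, making this a harder comparison.

H(A) = 2.7896 bits
H(B) = 2.7723 bits

The distribution closer to uniform has higher entropy.
Answer: A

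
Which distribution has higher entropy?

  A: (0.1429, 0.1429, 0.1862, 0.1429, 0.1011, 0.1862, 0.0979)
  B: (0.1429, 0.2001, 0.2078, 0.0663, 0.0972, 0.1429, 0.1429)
A

Both distributions are close to uniform, making this a harder comparison.

H(A) = 2.7687 bits
H(B) = 2.7252 bits

The distribution closer to uniform has higher entropy.
Answer: A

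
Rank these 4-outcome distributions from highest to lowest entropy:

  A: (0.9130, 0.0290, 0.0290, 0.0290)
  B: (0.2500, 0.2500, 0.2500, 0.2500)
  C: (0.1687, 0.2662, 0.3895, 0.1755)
B > C > A

Key insight: Entropy is maximized by uniform distributions and minimized by concentrated distributions.

- Uniform distributions have maximum entropy log₂(4) = 2.0000 bits
- The more "peaked" or concentrated a distribution, the lower its entropy

Entropies:
  H(A) = 0.5643 bits
  H(B) = 2.0000 bits
  H(C) = 1.9119 bits

Ranking: B > C > A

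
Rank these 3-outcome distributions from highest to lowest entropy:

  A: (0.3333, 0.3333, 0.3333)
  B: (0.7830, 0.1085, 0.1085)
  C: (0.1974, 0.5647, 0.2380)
A > C > B

Key insight: Entropy is maximized by uniform distributions and minimized by concentrated distributions.

- Uniform distributions have maximum entropy log₂(3) = 1.5850 bits
- The more "peaked" or concentrated a distribution, the lower its entropy

Entropies:
  H(A) = 1.5850 bits
  H(B) = 0.9717 bits
  H(C) = 1.4205 bits

Ranking: A > C > B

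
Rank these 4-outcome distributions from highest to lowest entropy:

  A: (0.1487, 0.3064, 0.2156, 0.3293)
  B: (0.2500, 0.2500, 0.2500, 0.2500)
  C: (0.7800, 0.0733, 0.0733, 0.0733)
B > A > C

Key insight: Entropy is maximized by uniform distributions and minimized by concentrated distributions.

- Uniform distributions have maximum entropy log₂(4) = 2.0000 bits
- The more "peaked" or concentrated a distribution, the lower its entropy

Entropies:
  H(A) = 1.9367 bits
  H(B) = 2.0000 bits
  H(C) = 1.1089 bits

Ranking: B > A > C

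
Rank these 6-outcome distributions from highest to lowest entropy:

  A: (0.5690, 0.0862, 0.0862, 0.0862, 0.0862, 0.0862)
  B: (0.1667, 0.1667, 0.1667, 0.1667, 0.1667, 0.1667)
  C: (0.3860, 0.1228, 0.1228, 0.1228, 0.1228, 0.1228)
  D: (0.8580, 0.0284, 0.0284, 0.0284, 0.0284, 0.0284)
B > C > A > D

Key insight: Entropy is maximized by uniform distributions and minimized by concentrated distributions.

Entropies:
  H(A) = 1.9870 bits
  H(B) = 2.5850 bits
  H(C) = 2.3878 bits
  H(D) = 0.9192 bits

Ranking: B > C > A > D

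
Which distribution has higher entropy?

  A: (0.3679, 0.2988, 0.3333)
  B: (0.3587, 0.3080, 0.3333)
B

Both distributions are close to uniform, making this a harder comparison.

H(A) = 1.5798 bits
H(B) = 1.5822 bits

The distribution closer to uniform has higher entropy.
Answer: B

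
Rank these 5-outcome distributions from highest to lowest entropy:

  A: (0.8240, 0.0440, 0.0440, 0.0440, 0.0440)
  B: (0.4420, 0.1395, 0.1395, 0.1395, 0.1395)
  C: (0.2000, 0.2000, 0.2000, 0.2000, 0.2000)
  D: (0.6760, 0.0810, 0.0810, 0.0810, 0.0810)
C > B > D > A

Key insight: Entropy is maximized by uniform distributions and minimized by concentrated distributions.

Entropies:
  H(A) = 1.0232 bits
  H(B) = 2.1063 bits
  H(C) = 2.3219 bits
  H(D) = 1.5567 bits

Ranking: C > B > D > A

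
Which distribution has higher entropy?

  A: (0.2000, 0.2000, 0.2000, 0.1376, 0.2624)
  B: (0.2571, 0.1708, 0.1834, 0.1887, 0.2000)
B

Both distributions are close to uniform, making this a harder comparison.

H(A) = 2.2934 bits
H(B) = 2.3064 bits

The distribution closer to uniform has higher entropy.
Answer: B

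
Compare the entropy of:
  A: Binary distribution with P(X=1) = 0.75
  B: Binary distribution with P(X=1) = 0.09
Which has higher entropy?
A

For binary distributions, entropy is maximized at p=0.5 and decreases as p moves toward 0 or 1.

H(A) = H(0.75) = 0.8113 bits
H(B) = H(0.09) = 0.4365 bits

Distribution A (p=0.75) is closer to uniform (p=0.5), so it has higher entropy.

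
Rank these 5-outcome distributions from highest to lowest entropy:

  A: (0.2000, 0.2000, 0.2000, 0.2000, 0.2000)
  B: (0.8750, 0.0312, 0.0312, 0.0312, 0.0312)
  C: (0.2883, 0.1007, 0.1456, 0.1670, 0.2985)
A > C > B

Key insight: Entropy is maximized by uniform distributions and minimized by concentrated distributions.

- Uniform distributions have maximum entropy log₂(5) = 2.3219 bits
- The more "peaked" or concentrated a distribution, the lower its entropy

Entropies:
  H(A) = 2.3219 bits
  H(B) = 0.7936 bits
  H(C) = 2.2074 bits

Ranking: A > C > B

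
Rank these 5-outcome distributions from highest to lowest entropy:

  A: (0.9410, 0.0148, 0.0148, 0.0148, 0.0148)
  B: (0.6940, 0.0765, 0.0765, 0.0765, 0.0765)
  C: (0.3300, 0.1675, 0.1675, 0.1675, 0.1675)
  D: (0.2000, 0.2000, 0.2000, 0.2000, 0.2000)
D > C > B > A

Key insight: Entropy is maximized by uniform distributions and minimized by concentrated distributions.

Entropies:
  H(A) = 0.4415 bits
  H(B) = 1.5005 bits
  H(C) = 2.2549 bits
  H(D) = 2.3219 bits

Ranking: D > C > B > A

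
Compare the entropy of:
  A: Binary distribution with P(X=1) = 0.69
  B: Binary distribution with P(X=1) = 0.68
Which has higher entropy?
B

For binary distributions, entropy is maximized at p=0.5 and decreases as p moves toward 0 or 1.

H(A) = H(0.69) = 0.8932 bits
H(B) = H(0.68) = 0.9044 bits

Distribution B (p=0.68) is closer to uniform (p=0.5), so it has higher entropy.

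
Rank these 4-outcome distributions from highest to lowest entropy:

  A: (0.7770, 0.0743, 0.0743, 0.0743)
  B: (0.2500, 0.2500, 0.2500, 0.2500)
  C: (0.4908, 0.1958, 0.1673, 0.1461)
B > C > A

Key insight: Entropy is maximized by uniform distributions and minimized by concentrated distributions.

- Uniform distributions have maximum entropy log₂(4) = 2.0000 bits
- The more "peaked" or concentrated a distribution, the lower its entropy

Entropies:
  H(A) = 1.1191 bits
  H(B) = 2.0000 bits
  H(C) = 1.8016 bits

Ranking: B > C > A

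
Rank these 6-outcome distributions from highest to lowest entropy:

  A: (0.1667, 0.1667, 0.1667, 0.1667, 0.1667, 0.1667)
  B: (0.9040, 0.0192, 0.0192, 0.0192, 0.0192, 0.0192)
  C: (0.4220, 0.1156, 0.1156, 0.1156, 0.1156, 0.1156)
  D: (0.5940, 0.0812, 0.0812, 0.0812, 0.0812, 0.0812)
A > C > D > B

Key insight: Entropy is maximized by uniform distributions and minimized by concentrated distributions.

Entropies:
  H(A) = 2.5850 bits
  H(B) = 0.6791 bits
  H(C) = 2.3244 bits
  H(D) = 1.9171 bits

Ranking: A > C > D > B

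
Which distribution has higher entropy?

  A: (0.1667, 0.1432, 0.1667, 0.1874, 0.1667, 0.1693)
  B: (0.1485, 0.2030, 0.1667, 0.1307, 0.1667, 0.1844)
A

Both distributions are close to uniform, making this a harder comparison.

H(A) = 2.5806 bits
H(B) = 2.5708 bits

The distribution closer to uniform has higher entropy.
Answer: A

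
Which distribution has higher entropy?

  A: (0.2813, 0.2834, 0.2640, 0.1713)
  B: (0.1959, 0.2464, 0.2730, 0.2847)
B

Both distributions are close to uniform, making this a harder comparison.

H(A) = 1.9735 bits
H(B) = 1.9860 bits

The distribution closer to uniform has higher entropy.
Answer: B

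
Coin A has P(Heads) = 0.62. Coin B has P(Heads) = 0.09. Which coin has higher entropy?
A

For binary distributions, entropy is maximized at p=0.5 and decreases as p moves toward 0 or 1.

H(A) = H(0.62) = 0.9580 bits
H(B) = H(0.09) = 0.4365 bits

Distribution A (p=0.62) is closer to uniform (p=0.5), so it has higher entropy.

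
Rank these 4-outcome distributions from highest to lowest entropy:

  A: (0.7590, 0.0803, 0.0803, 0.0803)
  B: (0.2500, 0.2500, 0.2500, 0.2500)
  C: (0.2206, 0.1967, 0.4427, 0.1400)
B > C > A

Key insight: Entropy is maximized by uniform distributions and minimized by concentrated distributions.

- Uniform distributions have maximum entropy log₂(4) = 2.0000 bits
- The more "peaked" or concentrated a distribution, the lower its entropy

Entropies:
  H(A) = 1.1787 bits
  H(B) = 2.0000 bits
  H(C) = 1.8600 bits

Ranking: B > C > A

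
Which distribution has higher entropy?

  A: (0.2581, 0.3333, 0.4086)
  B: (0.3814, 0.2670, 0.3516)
B

Both distributions are close to uniform, making this a harder comparison.

H(A) = 1.5602 bits
H(B) = 1.5693 bits

The distribution closer to uniform has higher entropy.
Answer: B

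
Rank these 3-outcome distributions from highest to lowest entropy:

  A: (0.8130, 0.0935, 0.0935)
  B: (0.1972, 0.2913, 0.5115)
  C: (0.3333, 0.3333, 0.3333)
C > B > A

Key insight: Entropy is maximized by uniform distributions and minimized by concentrated distributions.

- Uniform distributions have maximum entropy log₂(3) = 1.5850 bits
- The more "peaked" or concentrated a distribution, the lower its entropy

Entropies:
  H(A) = 0.8822 bits
  H(B) = 1.4750 bits
  H(C) = 1.5850 bits

Ranking: C > B > A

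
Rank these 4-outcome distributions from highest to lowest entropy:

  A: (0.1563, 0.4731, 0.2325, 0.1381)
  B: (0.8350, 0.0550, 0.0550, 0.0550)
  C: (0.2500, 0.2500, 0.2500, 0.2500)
C > A > B

Key insight: Entropy is maximized by uniform distributions and minimized by concentrated distributions.

- Uniform distributions have maximum entropy log₂(4) = 2.0000 bits
- The more "peaked" or concentrated a distribution, the lower its entropy

Entropies:
  H(A) = 1.8132 bits
  H(B) = 0.9077 bits
  H(C) = 2.0000 bits

Ranking: C > A > B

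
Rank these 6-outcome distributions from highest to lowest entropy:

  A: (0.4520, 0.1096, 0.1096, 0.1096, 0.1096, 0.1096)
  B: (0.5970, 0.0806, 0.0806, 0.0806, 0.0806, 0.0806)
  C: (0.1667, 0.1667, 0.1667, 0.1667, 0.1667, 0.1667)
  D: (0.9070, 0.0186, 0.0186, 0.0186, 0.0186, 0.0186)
C > A > B > D

Key insight: Entropy is maximized by uniform distributions and minimized by concentrated distributions.

Entropies:
  H(A) = 2.2658 bits
  H(B) = 1.9084 bits
  H(C) = 2.5850 bits
  H(D) = 0.6623 bits

Ranking: C > A > B > D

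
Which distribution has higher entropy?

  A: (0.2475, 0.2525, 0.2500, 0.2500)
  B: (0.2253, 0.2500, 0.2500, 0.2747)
A

Both distributions are close to uniform, making this a harder comparison.

H(A) = 2.0000 bits
H(B) = 1.9965 bits

The distribution closer to uniform has higher entropy.
Answer: A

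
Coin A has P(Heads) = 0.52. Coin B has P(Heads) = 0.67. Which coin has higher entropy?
A

For binary distributions, entropy is maximized at p=0.5 and decreases as p moves toward 0 or 1.

H(A) = H(0.52) = 0.9988 bits
H(B) = H(0.67) = 0.9149 bits

Distribution A (p=0.52) is closer to uniform (p=0.5), so it has higher entropy.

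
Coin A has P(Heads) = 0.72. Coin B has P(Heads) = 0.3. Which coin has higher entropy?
B

For binary distributions, entropy is maximized at p=0.5 and decreases as p moves toward 0 or 1.

H(A) = H(0.72) = 0.8555 bits
H(B) = H(0.3) = 0.8813 bits

Distribution B (p=0.3) is closer to uniform (p=0.5), so it has higher entropy.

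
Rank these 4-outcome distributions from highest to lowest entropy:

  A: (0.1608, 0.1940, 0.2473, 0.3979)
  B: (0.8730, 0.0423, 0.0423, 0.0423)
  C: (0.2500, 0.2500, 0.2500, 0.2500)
C > A > B

Key insight: Entropy is maximized by uniform distributions and minimized by concentrated distributions.

- Uniform distributions have maximum entropy log₂(4) = 2.0000 bits
- The more "peaked" or concentrated a distribution, the lower its entropy

Entropies:
  H(A) = 1.9105 bits
  H(B) = 0.7504 bits
  H(C) = 2.0000 bits

Ranking: C > A > B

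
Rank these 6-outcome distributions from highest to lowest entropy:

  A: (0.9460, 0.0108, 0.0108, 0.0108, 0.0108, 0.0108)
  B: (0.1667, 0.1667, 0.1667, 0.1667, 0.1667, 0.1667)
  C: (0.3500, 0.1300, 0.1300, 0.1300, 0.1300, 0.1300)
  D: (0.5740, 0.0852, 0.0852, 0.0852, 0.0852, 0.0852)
B > C > D > A

Key insight: Entropy is maximized by uniform distributions and minimized by concentrated distributions.

Entropies:
  H(A) = 0.4285 bits
  H(B) = 2.5850 bits
  H(C) = 2.4433 bits
  H(D) = 1.9733 bits

Ranking: B > C > D > A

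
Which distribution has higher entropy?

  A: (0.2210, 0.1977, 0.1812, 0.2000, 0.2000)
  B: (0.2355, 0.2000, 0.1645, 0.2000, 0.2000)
A

Both distributions are close to uniform, making this a harder comparison.

H(A) = 2.3191 bits
H(B) = 2.3128 bits

The distribution closer to uniform has higher entropy.
Answer: A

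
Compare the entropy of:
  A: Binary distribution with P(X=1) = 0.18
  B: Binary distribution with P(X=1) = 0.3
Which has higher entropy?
B

For binary distributions, entropy is maximized at p=0.5 and decreases as p moves toward 0 or 1.

H(A) = H(0.18) = 0.6801 bits
H(B) = H(0.3) = 0.8813 bits

Distribution B (p=0.3) is closer to uniform (p=0.5), so it has higher entropy.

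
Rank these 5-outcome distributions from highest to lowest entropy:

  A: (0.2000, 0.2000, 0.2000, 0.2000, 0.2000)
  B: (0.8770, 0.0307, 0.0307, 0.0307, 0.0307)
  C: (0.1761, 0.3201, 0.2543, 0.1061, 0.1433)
A > C > B

Key insight: Entropy is maximized by uniform distributions and minimized by concentrated distributions.

- Uniform distributions have maximum entropy log₂(5) = 2.3219 bits
- The more "peaked" or concentrated a distribution, the lower its entropy

Entropies:
  H(A) = 2.3219 bits
  H(B) = 0.7839 bits
  H(C) = 2.2148 bits

Ranking: A > C > B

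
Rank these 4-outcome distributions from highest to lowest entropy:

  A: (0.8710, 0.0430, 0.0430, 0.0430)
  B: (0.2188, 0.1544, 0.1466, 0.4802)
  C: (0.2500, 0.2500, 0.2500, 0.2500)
C > B > A

Key insight: Entropy is maximized by uniform distributions and minimized by concentrated distributions.

- Uniform distributions have maximum entropy log₂(4) = 2.0000 bits
- The more "peaked" or concentrated a distribution, the lower its entropy

Entropies:
  H(A) = 0.7591 bits
  H(B) = 1.8101 bits
  H(C) = 2.0000 bits

Ranking: C > B > A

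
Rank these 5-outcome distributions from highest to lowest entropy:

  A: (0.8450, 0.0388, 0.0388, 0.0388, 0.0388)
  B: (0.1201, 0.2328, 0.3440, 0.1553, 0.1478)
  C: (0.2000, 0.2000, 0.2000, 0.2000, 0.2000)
C > B > A

Key insight: Entropy is maximized by uniform distributions and minimized by concentrated distributions.

- Uniform distributions have maximum entropy log₂(5) = 2.3219 bits
- The more "peaked" or concentrated a distribution, the lower its entropy

Entropies:
  H(A) = 0.9322 bits
  H(B) = 2.2114 bits
  H(C) = 2.3219 bits

Ranking: C > B > A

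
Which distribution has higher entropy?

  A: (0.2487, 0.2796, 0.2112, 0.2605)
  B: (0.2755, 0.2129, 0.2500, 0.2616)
B

Both distributions are close to uniform, making this a harder comparison.

H(A) = 1.9926 bits
H(B) = 1.9936 bits

The distribution closer to uniform has higher entropy.
Answer: B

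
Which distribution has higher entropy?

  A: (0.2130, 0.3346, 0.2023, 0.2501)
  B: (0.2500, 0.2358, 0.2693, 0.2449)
B

Both distributions are close to uniform, making this a harder comparison.

H(A) = 1.9702 bits
H(B) = 1.9983 bits

The distribution closer to uniform has higher entropy.
Answer: B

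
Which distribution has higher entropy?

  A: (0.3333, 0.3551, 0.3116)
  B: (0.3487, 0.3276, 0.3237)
B

Both distributions are close to uniform, making this a harder comparison.

H(A) = 1.5829 bits
H(B) = 1.5842 bits

The distribution closer to uniform has higher entropy.
Answer: B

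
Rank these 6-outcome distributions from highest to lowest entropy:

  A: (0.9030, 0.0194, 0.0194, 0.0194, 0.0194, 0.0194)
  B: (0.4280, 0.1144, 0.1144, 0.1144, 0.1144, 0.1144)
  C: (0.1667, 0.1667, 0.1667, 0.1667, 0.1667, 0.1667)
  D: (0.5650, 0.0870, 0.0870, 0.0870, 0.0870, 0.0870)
C > B > D > A

Key insight: Entropy is maximized by uniform distributions and minimized by concentrated distributions.

Entropies:
  H(A) = 0.6846 bits
  H(B) = 2.3131 bits
  H(C) = 2.5850 bits
  H(D) = 1.9978 bits

Ranking: C > B > D > A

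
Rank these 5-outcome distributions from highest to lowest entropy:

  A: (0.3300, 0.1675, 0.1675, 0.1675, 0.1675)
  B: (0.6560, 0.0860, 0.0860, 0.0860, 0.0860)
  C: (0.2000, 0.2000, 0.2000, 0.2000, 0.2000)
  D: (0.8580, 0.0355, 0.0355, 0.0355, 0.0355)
C > A > B > D

Key insight: Entropy is maximized by uniform distributions and minimized by concentrated distributions.

Entropies:
  H(A) = 2.2549 bits
  H(B) = 1.6166 bits
  H(C) = 2.3219 bits
  H(D) = 0.8735 bits

Ranking: C > A > B > D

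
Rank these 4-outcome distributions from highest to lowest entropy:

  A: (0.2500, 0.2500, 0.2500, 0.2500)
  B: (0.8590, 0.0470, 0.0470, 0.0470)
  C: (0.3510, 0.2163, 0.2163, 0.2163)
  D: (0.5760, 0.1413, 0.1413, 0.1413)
A > C > D > B

Key insight: Entropy is maximized by uniform distributions and minimized by concentrated distributions.

Entropies:
  H(A) = 2.0000 bits
  H(B) = 0.8103 bits
  H(C) = 1.9636 bits
  H(D) = 1.6553 bits

Ranking: A > C > D > B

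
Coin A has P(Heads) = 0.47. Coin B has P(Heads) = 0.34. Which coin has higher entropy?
A

For binary distributions, entropy is maximized at p=0.5 and decreases as p moves toward 0 or 1.

H(A) = H(0.47) = 0.9974 bits
H(B) = H(0.34) = 0.9248 bits

Distribution A (p=0.47) is closer to uniform (p=0.5), so it has higher entropy.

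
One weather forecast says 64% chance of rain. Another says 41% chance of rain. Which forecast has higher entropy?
41% forecast

Treat each forecast as a Bernoulli distribution. Binary entropy is maximized at p=0.5 and falls off symmetrically toward 0 or 1. The 41% forecast is closer to 50%, so it is more uncertain. H(64%) ≈ 0.943 bits, H(41%) ≈ 0.977 bits.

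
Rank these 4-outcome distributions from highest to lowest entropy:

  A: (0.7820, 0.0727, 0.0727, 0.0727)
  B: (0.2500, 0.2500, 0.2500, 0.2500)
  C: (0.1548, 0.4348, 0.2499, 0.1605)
B > C > A

Key insight: Entropy is maximized by uniform distributions and minimized by concentrated distributions.

- Uniform distributions have maximum entropy log₂(4) = 2.0000 bits
- The more "peaked" or concentrated a distribution, the lower its entropy

Entropies:
  H(A) = 1.1020 bits
  H(B) = 2.0000 bits
  H(C) = 1.8627 bits

Ranking: B > C > A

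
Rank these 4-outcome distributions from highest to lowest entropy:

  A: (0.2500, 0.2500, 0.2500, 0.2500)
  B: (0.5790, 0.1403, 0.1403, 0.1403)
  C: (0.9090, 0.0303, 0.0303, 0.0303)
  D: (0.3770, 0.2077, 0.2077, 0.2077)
A > D > B > C

Key insight: Entropy is maximized by uniform distributions and minimized by concentrated distributions.

Entropies:
  H(A) = 2.0000 bits
  H(B) = 1.6492 bits
  H(C) = 0.5840 bits
  H(D) = 1.9433 bits

Ranking: A > D > B > C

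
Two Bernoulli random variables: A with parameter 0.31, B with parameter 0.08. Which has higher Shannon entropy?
A

For binary distributions, entropy is maximized at p=0.5 and decreases as p moves toward 0 or 1.

H(A) = H(0.31) = 0.8932 bits
H(B) = H(0.08) = 0.4022 bits

Distribution A (p=0.31) is closer to uniform (p=0.5), so it has higher entropy.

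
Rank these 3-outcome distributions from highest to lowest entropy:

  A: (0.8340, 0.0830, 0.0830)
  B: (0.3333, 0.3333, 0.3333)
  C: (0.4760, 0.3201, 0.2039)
B > C > A

Key insight: Entropy is maximized by uniform distributions and minimized by concentrated distributions.

- Uniform distributions have maximum entropy log₂(3) = 1.5850 bits
- The more "peaked" or concentrated a distribution, the lower its entropy

Entropies:
  H(A) = 0.8145 bits
  H(B) = 1.5850 bits
  H(C) = 1.5036 bits

Ranking: B > C > A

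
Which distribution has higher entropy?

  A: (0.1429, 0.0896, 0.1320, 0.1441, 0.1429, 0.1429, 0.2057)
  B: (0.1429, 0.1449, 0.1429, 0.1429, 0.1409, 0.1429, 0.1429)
B

Both distributions are close to uniform, making this a harder comparison.

H(A) = 2.7726 bits
H(B) = 2.8073 bits

The distribution closer to uniform has higher entropy.
Answer: B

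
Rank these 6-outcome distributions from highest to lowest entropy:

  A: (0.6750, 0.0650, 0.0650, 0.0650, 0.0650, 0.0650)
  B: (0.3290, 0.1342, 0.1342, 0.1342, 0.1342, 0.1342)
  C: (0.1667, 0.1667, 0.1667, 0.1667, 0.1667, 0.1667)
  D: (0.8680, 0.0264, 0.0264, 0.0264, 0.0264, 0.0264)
C > B > A > D

Key insight: Entropy is maximized by uniform distributions and minimized by concentrated distributions.

Entropies:
  H(A) = 1.6644 bits
  H(B) = 2.4719 bits
  H(C) = 2.5850 bits
  H(D) = 0.8694 bits

Ranking: C > B > A > D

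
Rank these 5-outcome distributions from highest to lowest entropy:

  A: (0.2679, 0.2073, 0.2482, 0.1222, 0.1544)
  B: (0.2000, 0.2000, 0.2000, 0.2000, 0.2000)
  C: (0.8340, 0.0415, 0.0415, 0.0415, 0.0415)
B > A > C

Key insight: Entropy is maximized by uniform distributions and minimized by concentrated distributions.

- Uniform distributions have maximum entropy log₂(5) = 2.3219 bits
- The more "peaked" or concentrated a distribution, the lower its entropy

Entropies:
  H(A) = 2.2654 bits
  H(B) = 2.3219 bits
  H(C) = 0.9805 bits

Ranking: B > A > C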